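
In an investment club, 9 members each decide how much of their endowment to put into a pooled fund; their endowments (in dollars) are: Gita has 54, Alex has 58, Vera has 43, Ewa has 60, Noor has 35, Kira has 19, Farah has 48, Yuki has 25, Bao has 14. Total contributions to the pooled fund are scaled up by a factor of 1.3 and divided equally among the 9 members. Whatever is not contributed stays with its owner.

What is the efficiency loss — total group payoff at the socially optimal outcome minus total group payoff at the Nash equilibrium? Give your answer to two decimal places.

106.80 dollars

The private return per contributed unit is 1.3/9 = 0.1444 < 1 for every player regardless of endowment, so the Nash equilibrium is zero contribution and the group total is Σ E_j = 54 + 58 + 43 + 60 + 35 + 19 + 48 + 25 + 14 = 356.
Each contributed unit returns 1.300 to the group, so the social optimum is full contribution by everyone: group total = 1.300 × 356 = 462.80.
Efficiency loss = (1.300 − 1) × 356 = 106.80.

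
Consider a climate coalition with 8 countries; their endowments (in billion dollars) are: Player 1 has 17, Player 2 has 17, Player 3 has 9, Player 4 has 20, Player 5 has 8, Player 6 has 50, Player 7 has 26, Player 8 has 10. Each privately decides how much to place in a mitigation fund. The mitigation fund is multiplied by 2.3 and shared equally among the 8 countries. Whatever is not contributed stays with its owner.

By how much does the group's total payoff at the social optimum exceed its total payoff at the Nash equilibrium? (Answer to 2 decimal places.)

The private return per contributed unit is 2.3/8 = 0.2875 < 1 for every player regardless of endowment, so the Nash equilibrium is zero contribution and the group total is Σ E_j = 17 + 17 + 9 + 20 + 8 + 50 + 26 + 10 = 157.
Each contributed unit returns 2.300 to the group, so the social optimum is full contribution by everyone: group total = 2.300 × 157 = 361.10.
Efficiency loss = (2.300 − 1) × 157 = 204.10.

204.10 billion dollars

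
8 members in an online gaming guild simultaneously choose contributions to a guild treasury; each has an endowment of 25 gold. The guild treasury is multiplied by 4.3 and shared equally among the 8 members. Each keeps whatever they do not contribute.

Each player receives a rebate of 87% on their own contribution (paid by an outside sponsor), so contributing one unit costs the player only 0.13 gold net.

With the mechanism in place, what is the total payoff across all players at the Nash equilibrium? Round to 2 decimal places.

With the mechanism, a contributed unit returns (4.3/8) / 0.13 = 4.1346 per unit of net cost to the contributor — now above 1 — so contributing fully is weakly dominant for every player.
At the Nash equilibrium everyone contributes 25. Group total payoff = 8 × (25 × 0.87 + 4.3 × 25) = 1034.00.

1034.00 gold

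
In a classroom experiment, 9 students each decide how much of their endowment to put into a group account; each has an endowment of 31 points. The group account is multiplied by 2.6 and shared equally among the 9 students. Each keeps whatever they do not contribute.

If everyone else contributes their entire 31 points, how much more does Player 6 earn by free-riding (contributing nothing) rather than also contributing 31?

Switching from a contribution of 31 to 0 lets Player 6 keep an extra 31 points, but lowers the group account by 31, which costs Player 6 their own share of that drop: 2.6/9 × 31 = 8.96.
Net gain = 31 − 8.96 = 22.04. The private return per contributed unit (0.2889) is below 1, so free-riding is indeed the best response regardless of what the others do.

22.04 points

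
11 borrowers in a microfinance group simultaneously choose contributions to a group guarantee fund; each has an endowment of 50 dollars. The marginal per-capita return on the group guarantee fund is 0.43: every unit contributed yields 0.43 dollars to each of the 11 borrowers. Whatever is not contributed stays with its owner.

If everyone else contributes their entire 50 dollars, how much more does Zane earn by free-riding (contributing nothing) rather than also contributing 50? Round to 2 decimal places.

28.50 dollars

Switching from a contribution of 50 to 0 lets Zane keep an extra 50 dollars, but lowers the group guarantee fund by 50, which costs Zane their own share of that drop: 0.43 × 50 = 21.50.
Net gain = 50 − 21.50 = 28.50. The private return per contributed unit (0.43) is below 1, so free-riding is indeed the best response regardless of what the others do.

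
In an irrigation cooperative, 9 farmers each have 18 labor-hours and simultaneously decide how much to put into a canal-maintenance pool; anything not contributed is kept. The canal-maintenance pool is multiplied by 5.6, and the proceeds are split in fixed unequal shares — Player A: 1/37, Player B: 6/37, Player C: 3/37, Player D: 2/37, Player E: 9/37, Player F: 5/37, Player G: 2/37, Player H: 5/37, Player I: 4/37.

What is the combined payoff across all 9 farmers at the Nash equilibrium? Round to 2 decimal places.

244.80 labor-hours

A player with share s gets back 5.6·s per unit contributed, so full contribution is dominant for anyone with s > 1/5.6 = 0.1786 and zero contribution is dominant for anyone below.
Only Player E (9/37) clears that bar, contributing 18; the remaining 8 contribute 0. Total contributed: 18.
The canal-maintenance pool pays out 5.6 × 18 = 100.80 in total (split across the unequal shares, but the aggregate is all that matters for the group sum).
The 8 free-riders keep 18 each, adding 144. Group total = 144 + 100.80 = 244.80.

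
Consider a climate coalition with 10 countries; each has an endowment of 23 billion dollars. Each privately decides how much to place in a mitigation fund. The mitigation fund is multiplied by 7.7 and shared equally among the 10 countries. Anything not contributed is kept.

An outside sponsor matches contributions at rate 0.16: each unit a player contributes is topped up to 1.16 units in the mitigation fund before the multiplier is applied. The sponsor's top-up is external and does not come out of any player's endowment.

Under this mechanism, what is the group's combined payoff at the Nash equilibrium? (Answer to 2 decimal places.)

230.00 billion dollars

The effective private return is 7.7 × 1.16 / 10 = 0.8932, which is still under 1, so the mechanism doesn't change anyone's dominant strategy: zero contribution.
Everyone keeps their endowment and the group total is 10 × 23 = 230.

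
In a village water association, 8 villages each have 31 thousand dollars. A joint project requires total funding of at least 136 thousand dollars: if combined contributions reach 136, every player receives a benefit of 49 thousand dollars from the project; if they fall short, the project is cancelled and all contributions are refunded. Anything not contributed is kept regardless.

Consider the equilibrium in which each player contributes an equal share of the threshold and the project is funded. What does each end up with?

63 thousand dollars

Equal share of the threshold: 136/8 = 17.
At this profile no one gains by cutting their contribution: any cut drops the total below 136, the project is cancelled, contributions are refunded, and the deviator ends with 31, which is less than 31 − 17 + 49 = 63. Contributing more than 17 just wastes the excess. So contributing exactly 17 is a best response.
Each player's payoff: 31 − 17 + 49 = 63.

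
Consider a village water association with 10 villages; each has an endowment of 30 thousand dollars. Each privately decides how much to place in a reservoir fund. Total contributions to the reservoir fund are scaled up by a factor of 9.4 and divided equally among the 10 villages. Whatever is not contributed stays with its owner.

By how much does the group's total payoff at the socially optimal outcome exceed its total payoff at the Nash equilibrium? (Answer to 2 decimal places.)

Each contributed unit returns 9.4/10 = 0.9400 to its contributor — below 1 — so contributing 0 is dominant for every player. At the Nash equilibrium everyone keeps their 30, and the group total is 10 × 30 = 300.
Each contributed unit returns 9.400 to the group as a whole (0.9400 to each of 10 players), which exceeds 1, so the social optimum is full contribution: group total = 9.400 × 300 = 2820.00.
Efficiency loss = 2820.00 − 300 = 2520.00.

2520.00 thousand dollars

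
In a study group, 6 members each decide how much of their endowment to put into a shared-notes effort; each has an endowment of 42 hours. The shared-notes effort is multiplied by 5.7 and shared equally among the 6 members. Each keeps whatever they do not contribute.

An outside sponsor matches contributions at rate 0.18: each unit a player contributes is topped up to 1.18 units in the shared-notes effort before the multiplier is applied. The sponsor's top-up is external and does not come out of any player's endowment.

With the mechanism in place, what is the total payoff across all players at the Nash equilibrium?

Under the mechanism each unit contributed yields 5.7 × 1.18 / 6 = 1.1210 back to its contributor per unit of net cost, which exceeds 1, making full contribution the dominant choice for everyone.
At the Nash equilibrium everyone contributes 42. Group total payoff = 5.7 × 1.18 × 252 = 1694.95.

1694.95 hours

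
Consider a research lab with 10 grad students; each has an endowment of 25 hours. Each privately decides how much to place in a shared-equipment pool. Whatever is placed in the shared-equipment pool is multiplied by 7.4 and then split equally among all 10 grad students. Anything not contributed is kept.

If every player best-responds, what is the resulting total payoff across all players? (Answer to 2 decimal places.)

Each contributed unit returns 7.4/10 = 0.7400 to its contributor — below 1 — so contributing 0 is dominant for every player. At the Nash equilibrium everyone keeps their 25, and the group total is 10 × 25 = 250.

250.00 hours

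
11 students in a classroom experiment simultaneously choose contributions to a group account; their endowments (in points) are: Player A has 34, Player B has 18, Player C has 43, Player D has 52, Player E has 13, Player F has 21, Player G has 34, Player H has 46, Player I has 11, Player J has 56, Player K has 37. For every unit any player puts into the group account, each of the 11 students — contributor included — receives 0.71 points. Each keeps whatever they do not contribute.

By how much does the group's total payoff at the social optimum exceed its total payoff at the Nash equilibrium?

The private return per contributed unit is 0.71 < 1 for everyone, so the Nash equilibrium is zero contribution and the group total is Σ E_j = 34 + 18 + 43 + 52 + 13 + 21 + 34 + 46 + 11 + 56 + 37 = 365.
Each contributed unit returns 7.810 to the group, so the social optimum is full contribution by everyone: group total = 7.810 × 365 = 2850.65.
Efficiency loss = (7.810 − 1) × 365 = 2485.65.

2485.65 points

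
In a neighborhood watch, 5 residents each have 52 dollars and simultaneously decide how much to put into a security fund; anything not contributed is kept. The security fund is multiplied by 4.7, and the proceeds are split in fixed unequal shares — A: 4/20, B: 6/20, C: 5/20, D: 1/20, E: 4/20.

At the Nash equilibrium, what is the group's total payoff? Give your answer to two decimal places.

644.80 dollars

Player j's private return per contributed unit is 4.7 × (j's share). Contributing is weakly dominant for j when that share is at least 1/4.7 = 0.2128, and contributing 0 is dominant otherwise.
The shares above 0.2128 belong to B and C, contributing 52 each; the remaining 3 contribute 0. Total contributed: 104.
The security fund pays out 4.7 × 104 = 488.80 in total (split across the unequal shares, but the aggregate is all that matters for the group sum).
The 3 free-riders keep 52 each, adding 156. Group total = 156 + 488.80 = 644.80.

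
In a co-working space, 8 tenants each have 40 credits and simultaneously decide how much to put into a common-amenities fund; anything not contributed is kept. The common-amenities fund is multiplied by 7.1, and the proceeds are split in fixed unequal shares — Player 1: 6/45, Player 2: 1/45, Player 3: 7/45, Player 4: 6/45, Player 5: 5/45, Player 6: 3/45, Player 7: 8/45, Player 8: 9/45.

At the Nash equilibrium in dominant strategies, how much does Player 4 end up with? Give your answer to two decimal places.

153.60 credits

A player with share s gets back 7.1·s per unit contributed, so full contribution is dominant for anyone with s > 1/7.1 = 0.1408 and zero contribution is dominant for anyone below.
Player 3, Player 7 and Player 8 are above the threshold, contributing 40 each; the remaining 5 contribute 0. Total contributed: 120.
Player 4 keeps 40 and receives 7.1 × 120 × 6/45 = 113.60 from the common-amenities fund, for a payoff of 153.60.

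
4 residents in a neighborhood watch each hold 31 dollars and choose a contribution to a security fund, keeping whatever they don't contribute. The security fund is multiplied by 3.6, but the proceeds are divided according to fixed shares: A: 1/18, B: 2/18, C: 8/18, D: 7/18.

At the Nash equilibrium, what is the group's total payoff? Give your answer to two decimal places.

Player j's private return per contributed unit is 3.6 × (j's share). Contributing is weakly dominant for j when that share is at least 1/3.6 = 0.2778, and contributing 0 is dominant otherwise.
C and D are above the threshold, contributing 31 each; the remaining 2 contribute 0. Total contributed: 62.
The security fund pays out 3.6 × 62 = 223.20 in total (split across the unequal shares, but the aggregate is all that matters for the group sum).
The 2 free-riders keep 31 each, adding 62. Group total = 62 + 223.20 = 285.20.

285.20 dollars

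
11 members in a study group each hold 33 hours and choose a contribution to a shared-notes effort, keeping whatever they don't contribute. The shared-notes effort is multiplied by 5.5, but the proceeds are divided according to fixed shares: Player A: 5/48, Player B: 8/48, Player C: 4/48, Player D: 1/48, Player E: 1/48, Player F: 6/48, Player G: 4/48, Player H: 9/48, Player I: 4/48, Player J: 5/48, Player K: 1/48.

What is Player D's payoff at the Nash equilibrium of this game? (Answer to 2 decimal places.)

For player j, contributing a unit is worthwhile iff 5.5 × (j's share) ≥ 1, i.e. iff j's share is at least 0.1818.
Player H alone (share 9/48) is above the threshold, contributing 33; the remaining 10 contribute 0. Total contributed: 33.
Player D keeps 33 and receives 5.5 × 33 × 1/48 = 3.78 from the shared-notes effort, for a payoff of 36.78.

36.78 hours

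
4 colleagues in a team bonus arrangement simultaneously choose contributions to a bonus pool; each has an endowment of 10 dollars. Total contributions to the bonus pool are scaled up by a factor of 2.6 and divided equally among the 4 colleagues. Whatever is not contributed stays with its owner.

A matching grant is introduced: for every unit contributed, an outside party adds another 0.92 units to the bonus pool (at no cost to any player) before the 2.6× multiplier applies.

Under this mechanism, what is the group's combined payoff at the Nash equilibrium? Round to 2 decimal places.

199.68 dollars

The effective private return per unit is now 2.6 × 1.92 / 4 = 1.2480 > 1, so every player's dominant strategy flips to full contribution.
At the Nash equilibrium everyone contributes 10. Group total payoff = 2.6 × 1.92 × 40 = 199.68.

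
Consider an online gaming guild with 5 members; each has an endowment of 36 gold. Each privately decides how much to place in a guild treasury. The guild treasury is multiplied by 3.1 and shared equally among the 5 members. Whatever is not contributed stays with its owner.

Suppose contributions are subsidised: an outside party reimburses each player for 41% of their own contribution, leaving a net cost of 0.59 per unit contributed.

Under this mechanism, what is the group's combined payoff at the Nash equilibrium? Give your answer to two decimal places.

631.80 gold

Under the mechanism each unit contributed yields (3.1/5) / 0.59 = 1.0508 back to its contributor per unit of net cost, which exceeds 1, making full contribution the dominant choice for everyone.
So the Nash equilibrium is full contribution by all 5; the group earns 5 × (36 × 0.41 + 3.1 × 36) = 631.80.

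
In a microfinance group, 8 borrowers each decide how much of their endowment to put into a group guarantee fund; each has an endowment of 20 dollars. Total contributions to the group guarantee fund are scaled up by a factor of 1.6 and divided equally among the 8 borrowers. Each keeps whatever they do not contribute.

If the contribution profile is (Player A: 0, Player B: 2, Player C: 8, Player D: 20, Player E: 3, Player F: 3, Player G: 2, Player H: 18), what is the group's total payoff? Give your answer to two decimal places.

Total contributed: 0 + 2 + 8 + 20 + 3 + 3 + 2 + 18 = 56; total kept: 8 × 20 − 56 = 104.
The group guarantee fund pays out 1.6 × 56 = 89.60 in aggregate.
Group total = 104 + 89.60 = 193.60.

193.60 dollars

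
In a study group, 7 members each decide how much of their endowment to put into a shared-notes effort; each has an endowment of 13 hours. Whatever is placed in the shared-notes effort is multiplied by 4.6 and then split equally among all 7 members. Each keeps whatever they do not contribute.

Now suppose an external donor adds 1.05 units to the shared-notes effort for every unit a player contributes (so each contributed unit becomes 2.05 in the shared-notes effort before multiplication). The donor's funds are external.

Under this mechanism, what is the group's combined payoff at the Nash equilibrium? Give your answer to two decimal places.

858.13 hours

With the mechanism, a contributed unit returns 4.6 × 2.05 / 7 = 1.3471 per unit of net cost to the contributor — now above 1 — so contributing fully is weakly dominant for every player.
So the Nash equilibrium is full contribution by all 7; the group earns 4.6 × 2.05 × 91 = 858.13.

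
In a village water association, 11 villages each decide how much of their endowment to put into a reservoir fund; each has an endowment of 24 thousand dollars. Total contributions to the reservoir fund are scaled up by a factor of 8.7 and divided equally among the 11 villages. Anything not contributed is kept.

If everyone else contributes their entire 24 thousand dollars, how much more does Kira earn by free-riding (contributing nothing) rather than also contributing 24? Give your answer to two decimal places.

5.02 thousand dollars

Switching from a contribution of 24 to 0 lets Kira keep an extra 24 thousand dollars, but lowers the reservoir fund by 24, which costs Kira their own share of that drop: 8.7/11 × 24 = 18.98.
Net gain = 24 − 18.98 = 5.02. The private return per contributed unit (0.7909) is below 1, so free-riding is indeed the best response regardless of what the others do.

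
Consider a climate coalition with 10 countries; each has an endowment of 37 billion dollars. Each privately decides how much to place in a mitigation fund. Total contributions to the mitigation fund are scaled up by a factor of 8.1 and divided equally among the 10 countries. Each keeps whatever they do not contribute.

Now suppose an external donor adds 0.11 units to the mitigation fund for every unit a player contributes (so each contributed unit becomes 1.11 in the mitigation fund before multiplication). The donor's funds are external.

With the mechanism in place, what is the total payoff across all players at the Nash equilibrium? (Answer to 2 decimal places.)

Even with the mechanism, each unit contributed returns only 8.1 × 1.11 / 10 = 0.8991 per unit of net cost, so contributing nothing is still dominant.
At the Nash equilibrium no one contributes; group total payoff = 10 × 37 = 370.

370.00 billion dollars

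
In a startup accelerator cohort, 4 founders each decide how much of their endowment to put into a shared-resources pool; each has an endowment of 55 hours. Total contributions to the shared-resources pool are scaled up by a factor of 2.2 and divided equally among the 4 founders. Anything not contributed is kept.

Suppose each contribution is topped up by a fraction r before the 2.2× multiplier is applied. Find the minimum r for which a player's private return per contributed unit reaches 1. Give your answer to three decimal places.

With matching at rate r, one contributed unit becomes (1 + r) in the shared-resources pool and returns 2.2 × (1 + r) / 4 to the contributor.
Setting this equal to 1: 1 + r = 4/2.2 = 1.8182.
So the minimum matching rate is r = 1.8182 − 1 = 0.818.

0.818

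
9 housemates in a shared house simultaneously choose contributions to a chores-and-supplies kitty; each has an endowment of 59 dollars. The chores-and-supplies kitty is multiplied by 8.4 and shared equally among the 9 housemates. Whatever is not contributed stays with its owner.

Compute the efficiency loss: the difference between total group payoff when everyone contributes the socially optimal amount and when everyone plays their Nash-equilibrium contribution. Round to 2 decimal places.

3929.40 dollars

Each contributed unit returns 8.4/9 = 0.9333 to its contributor — below 1 — so contributing 0 is dominant for every player. At the Nash equilibrium everyone keeps their 59, and the group total is 9 × 59 = 531.
Each contributed unit returns 8.400 to the group as a whole (0.9333 to each of 9 players), which exceeds 1, so the social optimum is full contribution: group total = 8.400 × 531 = 4460.40.
Efficiency loss = 4460.40 − 531 = 3929.40.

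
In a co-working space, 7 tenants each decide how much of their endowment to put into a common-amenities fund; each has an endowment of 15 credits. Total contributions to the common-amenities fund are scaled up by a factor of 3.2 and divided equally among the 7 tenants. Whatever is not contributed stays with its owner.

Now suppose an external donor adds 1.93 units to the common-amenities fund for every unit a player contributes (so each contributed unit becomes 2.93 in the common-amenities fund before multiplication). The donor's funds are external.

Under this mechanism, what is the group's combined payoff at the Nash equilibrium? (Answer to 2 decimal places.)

984.48 credits

With the mechanism, a contributed unit returns 3.2 × 2.93 / 7 = 1.3394 per unit of net cost to the contributor — now above 1 — so contributing fully is weakly dominant for every player.
So the Nash equilibrium is full contribution by all 7; the group earns 3.2 × 2.93 × 105 = 984.48.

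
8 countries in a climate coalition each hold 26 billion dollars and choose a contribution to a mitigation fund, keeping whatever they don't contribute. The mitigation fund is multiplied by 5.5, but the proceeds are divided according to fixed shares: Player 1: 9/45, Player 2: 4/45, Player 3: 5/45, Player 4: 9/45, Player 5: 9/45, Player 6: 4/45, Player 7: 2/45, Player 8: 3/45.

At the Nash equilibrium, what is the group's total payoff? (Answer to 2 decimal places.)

For player j, contributing a unit is worthwhile iff 5.5 × (j's share) ≥ 1, i.e. iff j's share is at least 0.1818.
The shares above 0.1818 belong to Player 1, Player 4 and Player 5, contributing 26 each; the remaining 5 contribute 0. Total contributed: 78.
The mitigation fund pays out 5.5 × 78 = 429.00 in total (split across the unequal shares, but the aggregate is all that matters for the group sum).
The 5 free-riders keep 26 each, adding 130. Group total = 130 + 429.00 = 559.00.

559.00 billion dollars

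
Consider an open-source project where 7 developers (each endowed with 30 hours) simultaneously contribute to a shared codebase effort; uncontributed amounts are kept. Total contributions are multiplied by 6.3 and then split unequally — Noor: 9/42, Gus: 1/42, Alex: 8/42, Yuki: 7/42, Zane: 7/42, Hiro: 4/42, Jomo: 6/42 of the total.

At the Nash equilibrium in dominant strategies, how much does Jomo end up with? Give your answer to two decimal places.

138.00 hours

Player j's private return per contributed unit is 6.3 × (j's share). Contributing is weakly dominant for j when that share is at least 1/6.3 = 0.1587, and contributing 0 is dominant otherwise.
Noor, Alex, Yuki and Zane are above the threshold, contributing 30 each; the remaining 3 contribute 0. Total contributed: 120.
Jomo keeps 30 and receives 6.3 × 120 × 6/42 = 108.00 from the shared codebase effort, for a payoff of 138.00.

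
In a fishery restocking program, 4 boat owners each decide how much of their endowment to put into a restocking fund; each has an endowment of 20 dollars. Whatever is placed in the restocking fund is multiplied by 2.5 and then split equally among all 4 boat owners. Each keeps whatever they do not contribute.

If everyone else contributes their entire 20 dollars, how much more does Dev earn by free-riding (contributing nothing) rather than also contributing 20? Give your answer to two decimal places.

7.50 dollars

Switching from a contribution of 20 to 0 lets Dev keep an extra 20 dollars, but lowers the restocking fund by 20, which costs Dev their own share of that drop: 2.5/4 × 20 = 12.50.
Net gain = 20 − 12.50 = 7.50. The private return per contributed unit (0.6250) is below 1, so free-riding is indeed the best response regardless of what the others do.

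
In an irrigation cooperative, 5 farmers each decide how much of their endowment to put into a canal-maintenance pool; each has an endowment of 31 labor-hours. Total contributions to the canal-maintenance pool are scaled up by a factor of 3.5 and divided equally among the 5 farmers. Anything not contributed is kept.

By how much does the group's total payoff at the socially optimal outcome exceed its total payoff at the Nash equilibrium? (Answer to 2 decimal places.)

Each contributed unit returns 3.5/5 = 0.7000 to its contributor — below 1 — so contributing 0 is dominant for every player. At the Nash equilibrium everyone keeps their 31, and the group total is 5 × 31 = 155.
Each contributed unit returns 3.500 to the group as a whole (0.7000 to each of 5 players), which exceeds 1, so the social optimum is full contribution: group total = 3.500 × 155 = 542.50.
Efficiency loss = 542.50 − 155 = 387.50.

387.50 labor-hours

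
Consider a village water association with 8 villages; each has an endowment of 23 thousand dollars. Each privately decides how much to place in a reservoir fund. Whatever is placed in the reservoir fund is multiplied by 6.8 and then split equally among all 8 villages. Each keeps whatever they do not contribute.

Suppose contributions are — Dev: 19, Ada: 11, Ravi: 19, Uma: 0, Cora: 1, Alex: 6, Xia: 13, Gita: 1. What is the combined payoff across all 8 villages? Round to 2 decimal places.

Total contributed: 19 + 11 + 19 + 0 + 1 + 6 + 13 + 1 = 70; total kept: 8 × 23 − 70 = 114.
The reservoir fund pays out 6.8 × 70 = 476.00 in aggregate.
Group total = 114 + 476.00 = 590.00.

590.00 thousand dollars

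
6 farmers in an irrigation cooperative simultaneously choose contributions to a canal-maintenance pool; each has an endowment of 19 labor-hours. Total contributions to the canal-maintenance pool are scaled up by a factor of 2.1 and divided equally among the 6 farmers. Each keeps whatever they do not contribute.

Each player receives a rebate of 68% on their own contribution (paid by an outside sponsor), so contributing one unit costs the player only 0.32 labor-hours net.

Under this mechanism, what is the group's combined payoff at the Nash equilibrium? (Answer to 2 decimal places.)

316.92 labor-hours

The effective private return per unit is now (2.1/6) / 0.32 = 1.0938 > 1, so every player's dominant strategy flips to full contribution.
At the Nash equilibrium everyone contributes 19. Group total payoff = 6 × (19 × 0.68 + 2.1 × 19) = 316.92.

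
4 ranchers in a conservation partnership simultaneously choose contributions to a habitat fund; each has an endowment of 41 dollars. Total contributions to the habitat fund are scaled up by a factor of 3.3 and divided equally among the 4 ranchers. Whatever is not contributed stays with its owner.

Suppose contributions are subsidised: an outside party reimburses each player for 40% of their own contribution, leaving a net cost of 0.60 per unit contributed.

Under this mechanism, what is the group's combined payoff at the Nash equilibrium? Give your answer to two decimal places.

The effective private return per unit is now (3.3/4) / 0.60 = 1.3750 > 1, so every player's dominant strategy flips to full contribution.
So the Nash equilibrium is full contribution by all 4; the group earns 4 × (41 × 0.40 + 3.3 × 41) = 606.80.

606.80 dollars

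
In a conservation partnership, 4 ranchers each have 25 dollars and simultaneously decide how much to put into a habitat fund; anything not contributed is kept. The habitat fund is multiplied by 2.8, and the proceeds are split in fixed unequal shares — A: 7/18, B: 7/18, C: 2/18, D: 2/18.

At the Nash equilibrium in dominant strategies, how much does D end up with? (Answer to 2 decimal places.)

40.56 dollars

Each unit j contributes comes back to j as 2.8 × (j's share), so j prefers to contribute only if that share exceeds 1/2.8 = 0.3571; otherwise keeping the unit dominates.
A and B clear that bar, contributing 25 each; the remaining 2 contribute 0. Total contributed: 50.
D keeps 25 and receives 2.8 × 50 × 2/18 = 15.56 from the habitat fund, for a payoff of 40.56.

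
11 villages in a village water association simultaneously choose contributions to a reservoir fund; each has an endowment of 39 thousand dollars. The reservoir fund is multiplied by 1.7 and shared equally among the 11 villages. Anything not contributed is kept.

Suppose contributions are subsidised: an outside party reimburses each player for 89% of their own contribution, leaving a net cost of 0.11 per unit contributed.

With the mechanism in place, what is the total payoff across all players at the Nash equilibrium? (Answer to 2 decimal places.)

1111.11 thousand dollars

With the mechanism, a contributed unit returns (1.7/11) / 0.11 = 1.4050 per unit of net cost to the contributor — now above 1 — so contributing fully is weakly dominant for every player.
So the Nash equilibrium is full contribution by all 11; the group earns 11 × (39 × 0.89 + 1.7 × 39) = 1111.11.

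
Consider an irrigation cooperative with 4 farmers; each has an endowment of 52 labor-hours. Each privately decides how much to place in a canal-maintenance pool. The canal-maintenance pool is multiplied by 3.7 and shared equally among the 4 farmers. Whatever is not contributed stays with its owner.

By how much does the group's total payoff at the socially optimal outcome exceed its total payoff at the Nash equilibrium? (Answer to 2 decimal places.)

561.60 labor-hours

Each contributed unit returns 3.7/4 = 0.9250 to its contributor — below 1 — so contributing 0 is dominant for every player. At the Nash equilibrium everyone keeps their 52, and the group total is 4 × 52 = 208.
Each contributed unit returns 3.700 to the group as a whole (0.9250 to each of 4 players), which exceeds 1, so the social optimum is full contribution: group total = 3.700 × 208 = 769.60.
Efficiency loss = 769.60 − 208 = 561.60.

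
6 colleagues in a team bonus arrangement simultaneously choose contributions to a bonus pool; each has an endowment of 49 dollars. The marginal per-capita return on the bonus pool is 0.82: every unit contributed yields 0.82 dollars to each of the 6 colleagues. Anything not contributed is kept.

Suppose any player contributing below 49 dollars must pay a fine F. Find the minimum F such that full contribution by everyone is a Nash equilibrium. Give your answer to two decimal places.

Given the others contribute fully, the best deviation is to contribute 0 (any partial contribution still incurs the fine and gives up units whose private return 0.82 is below 1).
Deviating from 49 to 0 saves 49 dollars but forfeits the deviator's share of the drop in the bonus pool: 0.82 × 49 = 40.18.
So the deviation gain is 49 − 40.18 = 8.82, and the fine must be at least 8.82 dollars to wipe it out.

8.82 dollars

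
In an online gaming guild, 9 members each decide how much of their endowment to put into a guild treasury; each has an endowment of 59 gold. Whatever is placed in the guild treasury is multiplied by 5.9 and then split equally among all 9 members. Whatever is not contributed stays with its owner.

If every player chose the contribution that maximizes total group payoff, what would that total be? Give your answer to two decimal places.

3132.90 gold

Each contributed unit returns 5.900 to the group as a whole (0.6556 to each of 9 players), which exceeds 1, so the social optimum is full contribution: group total = 5.900 × 531 = 3132.90.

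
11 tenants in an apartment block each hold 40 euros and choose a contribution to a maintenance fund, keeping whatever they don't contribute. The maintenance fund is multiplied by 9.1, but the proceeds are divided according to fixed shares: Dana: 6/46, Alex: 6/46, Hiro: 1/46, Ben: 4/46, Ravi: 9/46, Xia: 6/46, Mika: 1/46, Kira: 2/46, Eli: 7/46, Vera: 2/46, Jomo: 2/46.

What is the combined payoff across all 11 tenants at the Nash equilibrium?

2060.00 euros

Each unit j contributes comes back to j as 9.1 × (j's share), so j prefers to contribute only if that share exceeds 1/9.1 = 0.1099; otherwise keeping the unit dominates.
The shares above 0.1099 belong to Dana, Alex, Ravi, Xia and Eli, contributing 40 each; the remaining 6 contribute 0. Total contributed: 200.
The maintenance fund pays out 9.1 × 200 = 1820.00 in total (split across the unequal shares, but the aggregate is all that matters for the group sum).
The 6 free-riders keep 40 each, adding 240. Group total = 240 + 1820.00 = 2060.00.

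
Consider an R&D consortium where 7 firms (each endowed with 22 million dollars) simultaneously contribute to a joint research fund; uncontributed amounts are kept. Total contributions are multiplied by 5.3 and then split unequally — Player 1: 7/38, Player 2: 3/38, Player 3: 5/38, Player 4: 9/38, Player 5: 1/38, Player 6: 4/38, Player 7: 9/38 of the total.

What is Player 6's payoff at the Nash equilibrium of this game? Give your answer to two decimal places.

46.55 million dollars

Each unit j contributes comes back to j as 5.3 × (j's share), so j prefers to contribute only if that share exceeds 1/5.3 = 0.1887; otherwise keeping the unit dominates.
Player 4 and Player 7 are above the threshold, contributing 22 each; the remaining 5 contribute 0. Total contributed: 44.
Player 6 keeps 22 and receives 5.3 × 44 × 4/38 = 24.55 from the joint research fund, for a payoff of 46.55.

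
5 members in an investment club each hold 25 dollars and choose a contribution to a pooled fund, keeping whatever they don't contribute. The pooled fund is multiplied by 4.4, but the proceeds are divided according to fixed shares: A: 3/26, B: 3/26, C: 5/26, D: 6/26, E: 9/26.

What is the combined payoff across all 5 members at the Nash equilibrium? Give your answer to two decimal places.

295.00 dollars

A player with share s gets back 4.4·s per unit contributed, so full contribution is dominant for anyone with s > 1/4.4 = 0.2273 and zero contribution is dominant for anyone below.
The shares above 0.2273 belong to D and E, contributing 25 each; the remaining 3 contribute 0. Total contributed: 50.
The pooled fund pays out 4.4 × 50 = 220.00 in total (split across the unequal shares, but the aggregate is all that matters for the group sum).
The 3 free-riders keep 25 each, adding 75. Group total = 75 + 220.00 = 295.00.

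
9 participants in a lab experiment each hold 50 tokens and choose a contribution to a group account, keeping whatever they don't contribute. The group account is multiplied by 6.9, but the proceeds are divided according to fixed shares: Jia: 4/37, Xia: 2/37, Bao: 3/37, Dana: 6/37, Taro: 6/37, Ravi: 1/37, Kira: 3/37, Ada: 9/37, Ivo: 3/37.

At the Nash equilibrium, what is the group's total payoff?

1335.00 tokens

For player j, contributing a unit is worthwhile iff 6.9 × (j's share) ≥ 1, i.e. iff j's share is at least 0.1449.
Dana, Taro and Ada clear that bar, contributing 50 each; the remaining 6 contribute 0. Total contributed: 150.
The group account pays out 6.9 × 150 = 1035.00 in total (split across the unequal shares, but the aggregate is all that matters for the group sum).
The 6 free-riders keep 50 each, adding 300. Group total = 300 + 1035.00 = 1335.00.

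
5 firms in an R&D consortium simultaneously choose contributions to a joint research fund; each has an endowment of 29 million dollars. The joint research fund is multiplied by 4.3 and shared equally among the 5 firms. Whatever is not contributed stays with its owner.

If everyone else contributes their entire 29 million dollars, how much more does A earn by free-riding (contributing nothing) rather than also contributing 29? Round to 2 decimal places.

Switching from a contribution of 29 to 0 lets A keep an extra 29 million dollars, but lowers the joint research fund by 29, which costs A their own share of that drop: 4.3/5 × 29 = 24.94.
Net gain = 29 − 24.94 = 4.06. The private return per contributed unit (0.8600) is below 1, so free-riding is indeed the best response regardless of what the others do.

4.06 million dollars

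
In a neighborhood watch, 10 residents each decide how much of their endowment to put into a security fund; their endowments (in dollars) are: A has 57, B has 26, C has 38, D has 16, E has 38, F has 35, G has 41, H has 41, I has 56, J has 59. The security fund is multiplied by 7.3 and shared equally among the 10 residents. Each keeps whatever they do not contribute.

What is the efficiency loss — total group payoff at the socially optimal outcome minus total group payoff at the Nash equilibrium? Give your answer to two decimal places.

The private return per contributed unit is 7.3/10 = 0.7300 < 1 for every player regardless of endowment, so the Nash equilibrium is zero contribution and the group total is Σ E_j = 57 + 26 + 38 + 16 + 38 + 35 + 41 + 41 + 56 + 59 = 407.
Each contributed unit returns 7.300 to the group, so the social optimum is full contribution by everyone: group total = 7.300 × 407 = 2971.10.
Efficiency loss = (7.300 − 1) × 407 = 2564.10.

2564.10 dollars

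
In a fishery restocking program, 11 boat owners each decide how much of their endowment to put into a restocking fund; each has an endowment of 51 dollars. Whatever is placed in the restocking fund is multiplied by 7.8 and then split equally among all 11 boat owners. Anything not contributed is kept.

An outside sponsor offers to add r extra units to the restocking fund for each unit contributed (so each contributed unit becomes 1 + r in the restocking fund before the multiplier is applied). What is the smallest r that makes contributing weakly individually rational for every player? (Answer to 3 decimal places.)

0.410

With matching at rate r, one contributed unit becomes (1 + r) in the restocking fund and returns 7.8 × (1 + r) / 11 to the contributor.
Setting this equal to 1: 1 + r = 11/7.8 = 1.4103.
So the minimum matching rate is r = 1.4103 − 1 = 0.410.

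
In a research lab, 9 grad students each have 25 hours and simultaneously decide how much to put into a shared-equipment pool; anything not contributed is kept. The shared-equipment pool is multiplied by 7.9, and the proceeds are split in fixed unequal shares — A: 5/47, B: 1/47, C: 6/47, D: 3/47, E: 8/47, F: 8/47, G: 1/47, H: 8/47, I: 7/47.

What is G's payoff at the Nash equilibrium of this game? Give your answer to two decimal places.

46.01 hours

Each unit j contributes comes back to j as 7.9 × (j's share), so j prefers to contribute only if that share exceeds 1/7.9 = 0.1266; otherwise keeping the unit dominates.
C, E, F, H and I clear that bar, contributing 25 each; the remaining 4 contribute 0. Total contributed: 125.
G keeps 25 and receives 7.9 × 125 × 1/47 = 21.01 from the shared-equipment pool, for a payoff of 46.01.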